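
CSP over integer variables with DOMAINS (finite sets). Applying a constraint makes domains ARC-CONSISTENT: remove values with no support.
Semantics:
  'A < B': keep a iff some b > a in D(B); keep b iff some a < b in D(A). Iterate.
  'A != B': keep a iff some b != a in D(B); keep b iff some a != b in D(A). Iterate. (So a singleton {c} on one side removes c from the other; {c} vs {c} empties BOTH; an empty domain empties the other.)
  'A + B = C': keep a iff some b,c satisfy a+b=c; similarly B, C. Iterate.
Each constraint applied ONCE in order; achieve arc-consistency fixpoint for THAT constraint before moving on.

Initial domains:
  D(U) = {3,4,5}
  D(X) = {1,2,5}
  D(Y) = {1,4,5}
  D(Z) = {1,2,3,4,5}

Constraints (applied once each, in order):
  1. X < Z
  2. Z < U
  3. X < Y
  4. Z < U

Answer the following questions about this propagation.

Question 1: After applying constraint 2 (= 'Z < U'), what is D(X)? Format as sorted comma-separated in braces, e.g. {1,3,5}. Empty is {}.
Answer: {1,2}

Derivation:
Constraint 1 (X < Z) on D(X)={1,2,5} D(Z)={1,2,3,4,5}: X {1,2,5}->{1,2}; Z {1,2,3,4,5}->{2,3,4,5}
Constraint 2 (Z < U) on D(Z)={2,3,4,5} D(U)={3,4,5}: Z {2,3,4,5}->{2,3,4}
So after constraint 2: D(X) = {1,2}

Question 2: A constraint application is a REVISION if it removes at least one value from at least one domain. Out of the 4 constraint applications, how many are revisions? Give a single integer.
Constraint 1 (X < Z) on D(X)={1,2,5} D(Z)={1,2,3,4,5}: X {1,2,5}->{1,2}; Z {1,2,3,4,5}->{2,3,4,5} => REVISION
Constraint 2 (Z < U) on D(Z)={2,3,4,5} D(U)={3,4,5}: Z {2,3,4,5}->{2,3,4} => REVISION
Constraint 3 (X < Y) on D(X)={1,2} D(Y)={1,4,5}: Y {1,4,5}->{4,5} => REVISION
Constraint 4 (Z < U) on D(Z)={2,3,4} D(U)={3,4,5}: no change => not a revision
Total revisions = 3

Answer: 3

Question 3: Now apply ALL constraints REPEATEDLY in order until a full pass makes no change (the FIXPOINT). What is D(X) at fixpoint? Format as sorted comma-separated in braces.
Answer: {1,2}

Derivation:
pass 0 (initial): D(X)={1,2,5}
pass 1: X {1,2,5}->{1,2}; Y {1,4,5}->{4,5}; Z {1,2,3,4,5}->{2,3,4}
pass 2: no change
Fixpoint after 2 passes: D(X) = {1,2}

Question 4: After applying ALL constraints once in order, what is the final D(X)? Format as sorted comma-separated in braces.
Constraint 1 (X < Z) on D(X)={1,2,5} D(Z)={1,2,3,4,5}: X {1,2,5}->{1,2}; Z {1,2,3,4,5}->{2,3,4,5}
Constraint 2 (Z < U) on D(Z)={2,3,4,5} D(U)={3,4,5}: Z {2,3,4,5}->{2,3,4}
Constraint 3 (X < Y) on D(X)={1,2} D(Y)={1,4,5}: Y {1,4,5}->{4,5}
Constraint 4 (Z < U) on D(Z)={2,3,4} D(U)={3,4,5}: no change
So after all 4 constraints: D(X) = {1,2}

Answer: {1,2}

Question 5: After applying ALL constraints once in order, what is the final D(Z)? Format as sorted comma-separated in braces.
Answer: {2,3,4}

Derivation:
Constraint 1 (X < Z) on D(X)={1,2,5} D(Z)={1,2,3,4,5}: X {1,2,5}->{1,2}; Z {1,2,3,4,5}->{2,3,4,5}
Constraint 2 (Z < U) on D(Z)={2,3,4,5} D(U)={3,4,5}: Z {2,3,4,5}->{2,3,4}
Constraint 3 (X < Y) on D(X)={1,2} D(Y)={1,4,5}: Y {1,4,5}->{4,5}
Constraint 4 (Z < U) on D(Z)={2,3,4} D(U)={3,4,5}: no change
So after all 4 constraints: D(Z) = {2,3,4}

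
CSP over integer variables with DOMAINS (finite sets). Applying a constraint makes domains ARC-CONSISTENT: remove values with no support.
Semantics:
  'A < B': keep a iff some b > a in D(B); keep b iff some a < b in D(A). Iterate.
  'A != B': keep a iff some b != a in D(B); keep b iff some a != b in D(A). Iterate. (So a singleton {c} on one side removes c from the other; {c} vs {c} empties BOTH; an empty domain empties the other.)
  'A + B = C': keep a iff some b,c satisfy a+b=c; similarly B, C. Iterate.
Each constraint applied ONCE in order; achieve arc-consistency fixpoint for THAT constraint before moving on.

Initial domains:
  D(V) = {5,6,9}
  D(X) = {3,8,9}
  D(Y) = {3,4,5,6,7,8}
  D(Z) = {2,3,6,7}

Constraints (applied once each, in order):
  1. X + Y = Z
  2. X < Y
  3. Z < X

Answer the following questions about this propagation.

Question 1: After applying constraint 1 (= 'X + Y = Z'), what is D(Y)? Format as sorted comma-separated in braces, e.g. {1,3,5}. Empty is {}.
Constraint 1 (X + Y = Z) on D(X)={3,8,9} D(Y)={3,4,5,6,7,8} D(Z)={2,3,6,7}: X {3,8,9}->{3}; Y {3,4,5,6,7,8}->{3,4}; Z {2,3,6,7}->{6,7}
So after constraint 1: D(Y) = {3,4}

Answer: {3,4}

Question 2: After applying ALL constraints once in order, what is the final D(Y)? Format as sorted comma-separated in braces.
Answer: {4}

Derivation:
Constraint 1 (X + Y = Z) on D(X)={3,8,9} D(Y)={3,4,5,6,7,8} D(Z)={2,3,6,7}: X {3,8,9}->{3}; Y {3,4,5,6,7,8}->{3,4}; Z {2,3,6,7}->{6,7}
Constraint 2 (X < Y) on D(X)={3} D(Y)={3,4}: Y {3,4}->{4}
Constraint 3 (Z < X) on D(Z)={6,7} D(X)={3}: Z {6,7}->{}; X {3}->{}
So after all 3 constraints: D(Y) = {4}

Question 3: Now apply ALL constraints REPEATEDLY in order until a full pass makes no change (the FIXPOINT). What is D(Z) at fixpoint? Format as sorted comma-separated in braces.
Answer: {}

Derivation:
pass 0 (initial): D(Z)={2,3,6,7}
pass 1: X {3,8,9}->{}; Y {3,4,5,6,7,8}->{4}; Z {2,3,6,7}->{}
pass 2: Y {4}->{}
pass 3: no change
Fixpoint after 3 passes: D(Z) = {}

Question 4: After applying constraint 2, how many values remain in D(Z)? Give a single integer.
Answer: 2

Derivation:
Constraint 1 (X + Y = Z) on D(X)={3,8,9} D(Y)={3,4,5,6,7,8} D(Z)={2,3,6,7}: X {3,8,9}->{3}; Y {3,4,5,6,7,8}->{3,4}; Z {2,3,6,7}->{6,7}
Constraint 2 (X < Y) on D(X)={3} D(Y)={3,4}: Y {3,4}->{4}
So after constraint 2: D(Z)={6,7}, size = 2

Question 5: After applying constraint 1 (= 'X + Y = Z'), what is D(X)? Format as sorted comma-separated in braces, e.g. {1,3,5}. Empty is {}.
Constraint 1 (X + Y = Z) on D(X)={3,8,9} D(Y)={3,4,5,6,7,8} D(Z)={2,3,6,7}: X {3,8,9}->{3}; Y {3,4,5,6,7,8}->{3,4}; Z {2,3,6,7}->{6,7}
So after constraint 1: D(X) = {3}

Answer: {3}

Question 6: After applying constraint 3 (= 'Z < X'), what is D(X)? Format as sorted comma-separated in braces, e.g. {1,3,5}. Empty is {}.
Constraint 1 (X + Y = Z) on D(X)={3,8,9} D(Y)={3,4,5,6,7,8} D(Z)={2,3,6,7}: X {3,8,9}->{3}; Y {3,4,5,6,7,8}->{3,4}; Z {2,3,6,7}->{6,7}
Constraint 2 (X < Y) on D(X)={3} D(Y)={3,4}: Y {3,4}->{4}
Constraint 3 (Z < X) on D(Z)={6,7} D(X)={3}: Z {6,7}->{}; X {3}->{}
So after constraint 3: D(X) = {}

Answer: {}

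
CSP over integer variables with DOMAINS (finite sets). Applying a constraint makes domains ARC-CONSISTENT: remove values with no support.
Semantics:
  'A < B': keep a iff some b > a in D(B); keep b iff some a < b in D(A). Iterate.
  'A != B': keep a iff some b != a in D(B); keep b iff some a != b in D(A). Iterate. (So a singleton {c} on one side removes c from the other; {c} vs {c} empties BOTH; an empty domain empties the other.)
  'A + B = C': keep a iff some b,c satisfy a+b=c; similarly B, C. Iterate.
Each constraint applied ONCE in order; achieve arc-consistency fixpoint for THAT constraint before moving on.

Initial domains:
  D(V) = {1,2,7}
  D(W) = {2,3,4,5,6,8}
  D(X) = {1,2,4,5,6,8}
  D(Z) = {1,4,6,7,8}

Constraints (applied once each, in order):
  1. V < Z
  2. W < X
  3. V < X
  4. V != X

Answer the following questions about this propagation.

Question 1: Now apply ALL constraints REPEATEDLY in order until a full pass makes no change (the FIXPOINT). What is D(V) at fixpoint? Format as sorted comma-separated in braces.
pass 0 (initial): D(V)={1,2,7}
pass 1: W {2,3,4,5,6,8}->{2,3,4,5,6}; X {1,2,4,5,6,8}->{4,5,6,8}; Z {1,4,6,7,8}->{4,6,7,8}
pass 2: no change
Fixpoint after 2 passes: D(V) = {1,2,7}

Answer: {1,2,7}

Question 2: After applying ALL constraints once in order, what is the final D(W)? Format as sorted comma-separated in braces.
Answer: {2,3,4,5,6}

Derivation:
Constraint 1 (V < Z) on D(V)={1,2,7} D(Z)={1,4,6,7,8}: Z {1,4,6,7,8}->{4,6,7,8}
Constraint 2 (W < X) on D(W)={2,3,4,5,6,8} D(X)={1,2,4,5,6,8}: W {2,3,4,5,6,8}->{2,3,4,5,6}; X {1,2,4,5,6,8}->{4,5,6,8}
Constraint 3 (V < X) on D(V)={1,2,7} D(X)={4,5,6,8}: no change
Constraint 4 (V != X) on D(V)={1,2,7} D(X)={4,5,6,8}: no change
So after all 4 constraints: D(W) = {2,3,4,5,6}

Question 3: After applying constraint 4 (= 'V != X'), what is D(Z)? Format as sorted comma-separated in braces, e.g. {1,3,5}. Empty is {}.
Constraint 1 (V < Z) on D(V)={1,2,7} D(Z)={1,4,6,7,8}: Z {1,4,6,7,8}->{4,6,7,8}
Constraint 2 (W < X) on D(W)={2,3,4,5,6,8} D(X)={1,2,4,5,6,8}: W {2,3,4,5,6,8}->{2,3,4,5,6}; X {1,2,4,5,6,8}->{4,5,6,8}
Constraint 3 (V < X) on D(V)={1,2,7} D(X)={4,5,6,8}: no change
Constraint 4 (V != X) on D(V)={1,2,7} D(X)={4,5,6,8}: no change
So after constraint 4: D(Z) = {4,6,7,8}

Answer: {4,6,7,8}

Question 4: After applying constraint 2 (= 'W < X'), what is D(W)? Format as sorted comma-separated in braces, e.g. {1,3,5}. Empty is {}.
Answer: {2,3,4,5,6}

Derivation:
Constraint 1 (V < Z) on D(V)={1,2,7} D(Z)={1,4,6,7,8}: Z {1,4,6,7,8}->{4,6,7,8}
Constraint 2 (W < X) on D(W)={2,3,4,5,6,8} D(X)={1,2,4,5,6,8}: W {2,3,4,5,6,8}->{2,3,4,5,6}; X {1,2,4,5,6,8}->{4,5,6,8}
So after constraint 2: D(W) = {2,3,4,5,6}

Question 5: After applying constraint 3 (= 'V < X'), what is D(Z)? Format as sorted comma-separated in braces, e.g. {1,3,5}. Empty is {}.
Answer: {4,6,7,8}

Derivation:
Constraint 1 (V < Z) on D(V)={1,2,7} D(Z)={1,4,6,7,8}: Z {1,4,6,7,8}->{4,6,7,8}
Constraint 2 (W < X) on D(W)={2,3,4,5,6,8} D(X)={1,2,4,5,6,8}: W {2,3,4,5,6,8}->{2,3,4,5,6}; X {1,2,4,5,6,8}->{4,5,6,8}
Constraint 3 (V < X) on D(V)={1,2,7} D(X)={4,5,6,8}: no change
So after constraint 3: D(Z) = {4,6,7,8}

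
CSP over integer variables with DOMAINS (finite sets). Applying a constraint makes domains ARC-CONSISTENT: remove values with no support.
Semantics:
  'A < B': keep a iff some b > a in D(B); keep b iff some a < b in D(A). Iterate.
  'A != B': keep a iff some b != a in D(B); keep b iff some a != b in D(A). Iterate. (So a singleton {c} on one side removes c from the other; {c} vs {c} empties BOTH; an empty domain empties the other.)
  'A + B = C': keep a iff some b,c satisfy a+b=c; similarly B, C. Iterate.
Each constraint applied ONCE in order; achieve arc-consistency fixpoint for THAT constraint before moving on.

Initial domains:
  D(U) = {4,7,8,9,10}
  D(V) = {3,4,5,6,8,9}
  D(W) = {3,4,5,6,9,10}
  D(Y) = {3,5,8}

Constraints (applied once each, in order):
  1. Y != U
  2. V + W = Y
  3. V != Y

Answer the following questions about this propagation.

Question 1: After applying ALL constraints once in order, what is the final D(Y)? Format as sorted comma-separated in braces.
Constraint 1 (Y != U) on D(Y)={3,5,8} D(U)={4,7,8,9,10}: no change
Constraint 2 (V + W = Y) on D(V)={3,4,5,6,8,9} D(W)={3,4,5,6,9,10} D(Y)={3,5,8}: V {3,4,5,6,8,9}->{3,4,5}; W {3,4,5,6,9,10}->{3,4,5}; Y {3,5,8}->{8}
Constraint 3 (V != Y) on D(V)={3,4,5} D(Y)={8}: no change
So after all 3 constraints: D(Y) = {8}

Answer: {8}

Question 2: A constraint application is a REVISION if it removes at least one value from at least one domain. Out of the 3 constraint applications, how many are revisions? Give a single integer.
Constraint 1 (Y != U) on D(Y)={3,5,8} D(U)={4,7,8,9,10}: no change => not a revision
Constraint 2 (V + W = Y) on D(V)={3,4,5,6,8,9} D(W)={3,4,5,6,9,10} D(Y)={3,5,8}: V {3,4,5,6,8,9}->{3,4,5}; W {3,4,5,6,9,10}->{3,4,5}; Y {3,5,8}->{8} => REVISION
Constraint 3 (V != Y) on D(V)={3,4,5} D(Y)={8}: no change => not a revision
Total revisions = 1

Answer: 1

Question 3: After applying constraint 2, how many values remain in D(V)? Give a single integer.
Constraint 1 (Y != U) on D(Y)={3,5,8} D(U)={4,7,8,9,10}: no change
Constraint 2 (V + W = Y) on D(V)={3,4,5,6,8,9} D(W)={3,4,5,6,9,10} D(Y)={3,5,8}: V {3,4,5,6,8,9}->{3,4,5}; W {3,4,5,6,9,10}->{3,4,5}; Y {3,5,8}->{8}
So after constraint 2: D(V)={3,4,5}, size = 3

Answer: 3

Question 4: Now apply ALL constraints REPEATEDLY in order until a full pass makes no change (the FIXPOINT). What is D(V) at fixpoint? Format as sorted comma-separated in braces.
pass 0 (initial): D(V)={3,4,5,6,8,9}
pass 1: V {3,4,5,6,8,9}->{3,4,5}; W {3,4,5,6,9,10}->{3,4,5}; Y {3,5,8}->{8}
pass 2: U {4,7,8,9,10}->{4,7,9,10}
pass 3: no change
Fixpoint after 3 passes: D(V) = {3,4,5}

Answer: {3,4,5}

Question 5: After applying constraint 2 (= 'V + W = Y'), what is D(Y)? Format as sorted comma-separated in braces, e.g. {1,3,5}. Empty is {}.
Constraint 1 (Y != U) on D(Y)={3,5,8} D(U)={4,7,8,9,10}: no change
Constraint 2 (V + W = Y) on D(V)={3,4,5,6,8,9} D(W)={3,4,5,6,9,10} D(Y)={3,5,8}: V {3,4,5,6,8,9}->{3,4,5}; W {3,4,5,6,9,10}->{3,4,5}; Y {3,5,8}->{8}
So after constraint 2: D(Y) = {8}

Answer: {8}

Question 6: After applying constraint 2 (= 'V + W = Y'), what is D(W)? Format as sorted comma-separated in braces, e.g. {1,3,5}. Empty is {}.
Answer: {3,4,5}

Derivation:
Constraint 1 (Y != U) on D(Y)={3,5,8} D(U)={4,7,8,9,10}: no change
Constraint 2 (V + W = Y) on D(V)={3,4,5,6,8,9} D(W)={3,4,5,6,9,10} D(Y)={3,5,8}: V {3,4,5,6,8,9}->{3,4,5}; W {3,4,5,6,9,10}->{3,4,5}; Y {3,5,8}->{8}
So after constraint 2: D(W) = {3,4,5}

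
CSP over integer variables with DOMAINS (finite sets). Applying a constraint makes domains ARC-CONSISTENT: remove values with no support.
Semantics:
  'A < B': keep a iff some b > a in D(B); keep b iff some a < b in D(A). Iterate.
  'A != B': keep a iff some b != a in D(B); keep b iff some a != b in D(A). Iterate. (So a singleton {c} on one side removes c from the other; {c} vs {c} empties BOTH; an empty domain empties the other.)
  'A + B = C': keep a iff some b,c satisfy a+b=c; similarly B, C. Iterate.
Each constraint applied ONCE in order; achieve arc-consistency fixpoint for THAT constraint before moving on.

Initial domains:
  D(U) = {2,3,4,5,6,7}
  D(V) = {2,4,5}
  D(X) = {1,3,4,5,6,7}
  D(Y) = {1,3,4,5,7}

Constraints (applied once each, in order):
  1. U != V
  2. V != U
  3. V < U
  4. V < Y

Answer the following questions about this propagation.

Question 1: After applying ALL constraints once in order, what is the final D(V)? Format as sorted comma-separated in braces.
Constraint 1 (U != V) on D(U)={2,3,4,5,6,7} D(V)={2,4,5}: no change
Constraint 2 (V != U) on D(V)={2,4,5} D(U)={2,3,4,5,6,7}: no change
Constraint 3 (V < U) on D(V)={2,4,5} D(U)={2,3,4,5,6,7}: U {2,3,4,5,6,7}->{3,4,5,6,7}
Constraint 4 (V < Y) on D(V)={2,4,5} D(Y)={1,3,4,5,7}: Y {1,3,4,5,7}->{3,4,5,7}
So after all 4 constraints: D(V) = {2,4,5}

Answer: {2,4,5}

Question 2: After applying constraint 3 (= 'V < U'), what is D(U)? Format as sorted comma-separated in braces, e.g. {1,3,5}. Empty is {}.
Constraint 1 (U != V) on D(U)={2,3,4,5,6,7} D(V)={2,4,5}: no change
Constraint 2 (V != U) on D(V)={2,4,5} D(U)={2,3,4,5,6,7}: no change
Constraint 3 (V < U) on D(V)={2,4,5} D(U)={2,3,4,5,6,7}: U {2,3,4,5,6,7}->{3,4,5,6,7}
So after constraint 3: D(U) = {3,4,5,6,7}

Answer: {3,4,5,6,7}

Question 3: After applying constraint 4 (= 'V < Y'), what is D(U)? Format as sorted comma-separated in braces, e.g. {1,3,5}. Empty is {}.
Answer: {3,4,5,6,7}

Derivation:
Constraint 1 (U != V) on D(U)={2,3,4,5,6,7} D(V)={2,4,5}: no change
Constraint 2 (V != U) on D(V)={2,4,5} D(U)={2,3,4,5,6,7}: no change
Constraint 3 (V < U) on D(V)={2,4,5} D(U)={2,3,4,5,6,7}: U {2,3,4,5,6,7}->{3,4,5,6,7}
Constraint 4 (V < Y) on D(V)={2,4,5} D(Y)={1,3,4,5,7}: Y {1,3,4,5,7}->{3,4,5,7}
So after constraint 4: D(U) = {3,4,5,6,7}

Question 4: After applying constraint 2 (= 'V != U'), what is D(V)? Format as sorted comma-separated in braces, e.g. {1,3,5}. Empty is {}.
Answer: {2,4,5}

Derivation:
Constraint 1 (U != V) on D(U)={2,3,4,5,6,7} D(V)={2,4,5}: no change
Constraint 2 (V != U) on D(V)={2,4,5} D(U)={2,3,4,5,6,7}: no change
So after constraint 2: D(V) = {2,4,5}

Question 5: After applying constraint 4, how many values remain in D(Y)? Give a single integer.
Answer: 4

Derivation:
Constraint 1 (U != V) on D(U)={2,3,4,5,6,7} D(V)={2,4,5}: no change
Constraint 2 (V != U) on D(V)={2,4,5} D(U)={2,3,4,5,6,7}: no change
Constraint 3 (V < U) on D(V)={2,4,5} D(U)={2,3,4,5,6,7}: U {2,3,4,5,6,7}->{3,4,5,6,7}
Constraint 4 (V < Y) on D(V)={2,4,5} D(Y)={1,3,4,5,7}: Y {1,3,4,5,7}->{3,4,5,7}
So after constraint 4: D(Y)={3,4,5,7}, size = 4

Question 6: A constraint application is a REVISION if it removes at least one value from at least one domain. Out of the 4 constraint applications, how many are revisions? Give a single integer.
Constraint 1 (U != V) on D(U)={2,3,4,5,6,7} D(V)={2,4,5}: no change => not a revision
Constraint 2 (V != U) on D(V)={2,4,5} D(U)={2,3,4,5,6,7}: no change => not a revision
Constraint 3 (V < U) on D(V)={2,4,5} D(U)={2,3,4,5,6,7}: U {2,3,4,5,6,7}->{3,4,5,6,7} => REVISION
Constraint 4 (V < Y) on D(V)={2,4,5} D(Y)={1,3,4,5,7}: Y {1,3,4,5,7}->{3,4,5,7} => REVISION
Total revisions = 2

Answer: 2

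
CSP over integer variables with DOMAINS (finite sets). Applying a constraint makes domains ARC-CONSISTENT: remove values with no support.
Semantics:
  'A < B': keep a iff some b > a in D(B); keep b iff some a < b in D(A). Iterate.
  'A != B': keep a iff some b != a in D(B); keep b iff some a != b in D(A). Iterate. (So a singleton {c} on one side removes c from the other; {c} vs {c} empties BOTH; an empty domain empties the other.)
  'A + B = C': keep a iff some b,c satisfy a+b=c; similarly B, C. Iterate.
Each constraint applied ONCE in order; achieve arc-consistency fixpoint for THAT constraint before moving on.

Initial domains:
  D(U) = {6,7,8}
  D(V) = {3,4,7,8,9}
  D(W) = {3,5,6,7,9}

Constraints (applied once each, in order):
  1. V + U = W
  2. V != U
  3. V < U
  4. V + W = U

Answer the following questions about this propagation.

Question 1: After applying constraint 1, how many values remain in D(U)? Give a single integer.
Answer: 1

Derivation:
Constraint 1 (V + U = W) on D(V)={3,4,7,8,9} D(U)={6,7,8} D(W)={3,5,6,7,9}: V {3,4,7,8,9}->{3}; U {6,7,8}->{6}; W {3,5,6,7,9}->{9}
So after constraint 1: D(U)={6}, size = 1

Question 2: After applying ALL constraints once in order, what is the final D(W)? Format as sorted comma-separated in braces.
Answer: {}

Derivation:
Constraint 1 (V + U = W) on D(V)={3,4,7,8,9} D(U)={6,7,8} D(W)={3,5,6,7,9}: V {3,4,7,8,9}->{3}; U {6,7,8}->{6}; W {3,5,6,7,9}->{9}
Constraint 2 (V != U) on D(V)={3} D(U)={6}: no change
Constraint 3 (V < U) on D(V)={3} D(U)={6}: no change
Constraint 4 (V + W = U) on D(V)={3} D(W)={9} D(U)={6}: V {3}->{}; W {9}->{}; U {6}->{}
So after all 4 constraints: D(W) = {}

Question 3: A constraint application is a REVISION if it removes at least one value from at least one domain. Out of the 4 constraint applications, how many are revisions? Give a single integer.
Answer: 2

Derivation:
Constraint 1 (V + U = W) on D(V)={3,4,7,8,9} D(U)={6,7,8} D(W)={3,5,6,7,9}: V {3,4,7,8,9}->{3}; U {6,7,8}->{6}; W {3,5,6,7,9}->{9} => REVISION
Constraint 2 (V != U) on D(V)={3} D(U)={6}: no change => not a revision
Constraint 3 (V < U) on D(V)={3} D(U)={6}: no change => not a revision
Constraint 4 (V + W = U) on D(V)={3} D(W)={9} D(U)={6}: V {3}->{}; W {9}->{}; U {6}->{} => REVISION
Total revisions = 2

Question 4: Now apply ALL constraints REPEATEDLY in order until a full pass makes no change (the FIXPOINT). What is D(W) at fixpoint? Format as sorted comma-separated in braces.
pass 0 (initial): D(W)={3,5,6,7,9}
pass 1: U {6,7,8}->{}; V {3,4,7,8,9}->{}; W {3,5,6,7,9}->{}
pass 2: no change
Fixpoint after 2 passes: D(W) = {}

Answer: {}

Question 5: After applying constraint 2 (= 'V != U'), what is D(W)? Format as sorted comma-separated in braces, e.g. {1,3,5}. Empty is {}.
Constraint 1 (V + U = W) on D(V)={3,4,7,8,9} D(U)={6,7,8} D(W)={3,5,6,7,9}: V {3,4,7,8,9}->{3}; U {6,7,8}->{6}; W {3,5,6,7,9}->{9}
Constraint 2 (V != U) on D(V)={3} D(U)={6}: no change
So after constraint 2: D(W) = {9}

Answer: {9}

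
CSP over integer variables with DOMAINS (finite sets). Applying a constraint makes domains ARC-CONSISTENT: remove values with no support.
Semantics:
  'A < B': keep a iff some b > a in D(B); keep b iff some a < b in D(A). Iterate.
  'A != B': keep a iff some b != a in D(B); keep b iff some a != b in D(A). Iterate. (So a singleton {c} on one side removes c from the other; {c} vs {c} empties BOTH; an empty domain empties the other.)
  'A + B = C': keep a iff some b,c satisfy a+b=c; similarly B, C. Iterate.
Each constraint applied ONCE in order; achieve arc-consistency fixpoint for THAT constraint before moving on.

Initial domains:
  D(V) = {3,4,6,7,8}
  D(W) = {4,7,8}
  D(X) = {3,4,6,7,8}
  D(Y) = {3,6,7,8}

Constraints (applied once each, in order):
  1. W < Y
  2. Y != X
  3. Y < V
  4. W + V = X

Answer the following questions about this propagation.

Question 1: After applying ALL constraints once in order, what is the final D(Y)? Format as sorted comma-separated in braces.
Answer: {6,7}

Derivation:
Constraint 1 (W < Y) on D(W)={4,7,8} D(Y)={3,6,7,8}: W {4,7,8}->{4,7}; Y {3,6,7,8}->{6,7,8}
Constraint 2 (Y != X) on D(Y)={6,7,8} D(X)={3,4,6,7,8}: no change
Constraint 3 (Y < V) on D(Y)={6,7,8} D(V)={3,4,6,7,8}: Y {6,7,8}->{6,7}; V {3,4,6,7,8}->{7,8}
Constraint 4 (W + V = X) on D(W)={4,7} D(V)={7,8} D(X)={3,4,6,7,8}: W {4,7}->{}; V {7,8}->{}; X {3,4,6,7,8}->{}
So after all 4 constraints: D(Y) = {6,7}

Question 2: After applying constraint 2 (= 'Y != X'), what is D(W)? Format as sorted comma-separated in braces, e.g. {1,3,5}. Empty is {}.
Answer: {4,7}

Derivation:
Constraint 1 (W < Y) on D(W)={4,7,8} D(Y)={3,6,7,8}: W {4,7,8}->{4,7}; Y {3,6,7,8}->{6,7,8}
Constraint 2 (Y != X) on D(Y)={6,7,8} D(X)={3,4,6,7,8}: no change
So after constraint 2: D(W) = {4,7}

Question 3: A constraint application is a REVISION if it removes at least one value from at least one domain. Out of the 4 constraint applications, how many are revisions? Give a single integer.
Answer: 3

Derivation:
Constraint 1 (W < Y) on D(W)={4,7,8} D(Y)={3,6,7,8}: W {4,7,8}->{4,7}; Y {3,6,7,8}->{6,7,8} => REVISION
Constraint 2 (Y != X) on D(Y)={6,7,8} D(X)={3,4,6,7,8}: no change => not a revision
Constraint 3 (Y < V) on D(Y)={6,7,8} D(V)={3,4,6,7,8}: Y {6,7,8}->{6,7}; V {3,4,6,7,8}->{7,8} => REVISION
Constraint 4 (W + V = X) on D(W)={4,7} D(V)={7,8} D(X)={3,4,6,7,8}: W {4,7}->{}; V {7,8}->{}; X {3,4,6,7,8}->{} => REVISION
Total revisions = 3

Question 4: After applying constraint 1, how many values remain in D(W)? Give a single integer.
Constraint 1 (W < Y) on D(W)={4,7,8} D(Y)={3,6,7,8}: W {4,7,8}->{4,7}; Y {3,6,7,8}->{6,7,8}
So after constraint 1: D(W)={4,7}, size = 2

Answer: 2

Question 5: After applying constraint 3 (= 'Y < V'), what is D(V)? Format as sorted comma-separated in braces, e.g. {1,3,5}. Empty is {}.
Answer: {7,8}

Derivation:
Constraint 1 (W < Y) on D(W)={4,7,8} D(Y)={3,6,7,8}: W {4,7,8}->{4,7}; Y {3,6,7,8}->{6,7,8}
Constraint 2 (Y != X) on D(Y)={6,7,8} D(X)={3,4,6,7,8}: no change
Constraint 3 (Y < V) on D(Y)={6,7,8} D(V)={3,4,6,7,8}: Y {6,7,8}->{6,7}; V {3,4,6,7,8}->{7,8}
So after constraint 3: D(V) = {7,8}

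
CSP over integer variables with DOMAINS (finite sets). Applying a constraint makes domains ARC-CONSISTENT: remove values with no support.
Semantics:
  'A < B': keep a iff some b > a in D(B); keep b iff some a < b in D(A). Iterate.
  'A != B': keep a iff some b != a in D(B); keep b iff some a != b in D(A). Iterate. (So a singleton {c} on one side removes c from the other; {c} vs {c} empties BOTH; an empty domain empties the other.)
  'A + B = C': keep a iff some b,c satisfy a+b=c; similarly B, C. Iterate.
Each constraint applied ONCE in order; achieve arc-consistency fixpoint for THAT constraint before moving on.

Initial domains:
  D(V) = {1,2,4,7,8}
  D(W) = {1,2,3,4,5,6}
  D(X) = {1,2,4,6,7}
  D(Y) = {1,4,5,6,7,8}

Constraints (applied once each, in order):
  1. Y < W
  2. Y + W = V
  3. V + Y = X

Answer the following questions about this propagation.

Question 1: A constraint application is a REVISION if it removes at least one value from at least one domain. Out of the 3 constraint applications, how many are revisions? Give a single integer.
Answer: 3

Derivation:
Constraint 1 (Y < W) on D(Y)={1,4,5,6,7,8} D(W)={1,2,3,4,5,6}: Y {1,4,5,6,7,8}->{1,4,5}; W {1,2,3,4,5,6}->{2,3,4,5,6} => REVISION
Constraint 2 (Y + W = V) on D(Y)={1,4,5} D(W)={2,3,4,5,6} D(V)={1,2,4,7,8}: W {2,3,4,5,6}->{2,3,4,6}; V {1,2,4,7,8}->{4,7,8} => REVISION
Constraint 3 (V + Y = X) on D(V)={4,7,8} D(Y)={1,4,5} D(X)={1,2,4,6,7}: V {4,7,8}->{}; Y {1,4,5}->{}; X {1,2,4,6,7}->{} => REVISION
Total revisions = 3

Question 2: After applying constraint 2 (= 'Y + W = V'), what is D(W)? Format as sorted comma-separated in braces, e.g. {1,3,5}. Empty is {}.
Constraint 1 (Y < W) on D(Y)={1,4,5,6,7,8} D(W)={1,2,3,4,5,6}: Y {1,4,5,6,7,8}->{1,4,5}; W {1,2,3,4,5,6}->{2,3,4,5,6}
Constraint 2 (Y + W = V) on D(Y)={1,4,5} D(W)={2,3,4,5,6} D(V)={1,2,4,7,8}: W {2,3,4,5,6}->{2,3,4,6}; V {1,2,4,7,8}->{4,7,8}
So after constraint 2: D(W) = {2,3,4,6}

Answer: {2,3,4,6}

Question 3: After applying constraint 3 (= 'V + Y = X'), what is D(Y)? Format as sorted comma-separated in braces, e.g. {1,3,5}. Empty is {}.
Constraint 1 (Y < W) on D(Y)={1,4,5,6,7,8} D(W)={1,2,3,4,5,6}: Y {1,4,5,6,7,8}->{1,4,5}; W {1,2,3,4,5,6}->{2,3,4,5,6}
Constraint 2 (Y + W = V) on D(Y)={1,4,5} D(W)={2,3,4,5,6} D(V)={1,2,4,7,8}: W {2,3,4,5,6}->{2,3,4,6}; V {1,2,4,7,8}->{4,7,8}
Constraint 3 (V + Y = X) on D(V)={4,7,8} D(Y)={1,4,5} D(X)={1,2,4,6,7}: V {4,7,8}->{}; Y {1,4,5}->{}; X {1,2,4,6,7}->{}
So after constraint 3: D(Y) = {}

Answer: {}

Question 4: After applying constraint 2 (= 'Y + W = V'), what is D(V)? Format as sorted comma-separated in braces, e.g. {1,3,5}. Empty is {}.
Constraint 1 (Y < W) on D(Y)={1,4,5,6,7,8} D(W)={1,2,3,4,5,6}: Y {1,4,5,6,7,8}->{1,4,5}; W {1,2,3,4,5,6}->{2,3,4,5,6}
Constraint 2 (Y + W = V) on D(Y)={1,4,5} D(W)={2,3,4,5,6} D(V)={1,2,4,7,8}: W {2,3,4,5,6}->{2,3,4,6}; V {1,2,4,7,8}->{4,7,8}
So after constraint 2: D(V) = {4,7,8}

Answer: {4,7,8}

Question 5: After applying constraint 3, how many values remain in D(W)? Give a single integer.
Answer: 4

Derivation:
Constraint 1 (Y < W) on D(Y)={1,4,5,6,7,8} D(W)={1,2,3,4,5,6}: Y {1,4,5,6,7,8}->{1,4,5}; W {1,2,3,4,5,6}->{2,3,4,5,6}
Constraint 2 (Y + W = V) on D(Y)={1,4,5} D(W)={2,3,4,5,6} D(V)={1,2,4,7,8}: W {2,3,4,5,6}->{2,3,4,6}; V {1,2,4,7,8}->{4,7,8}
Constraint 3 (V + Y = X) on D(V)={4,7,8} D(Y)={1,4,5} D(X)={1,2,4,6,7}: V {4,7,8}->{}; Y {1,4,5}->{}; X {1,2,4,6,7}->{}
So after constraint 3: D(W)={2,3,4,6}, size = 4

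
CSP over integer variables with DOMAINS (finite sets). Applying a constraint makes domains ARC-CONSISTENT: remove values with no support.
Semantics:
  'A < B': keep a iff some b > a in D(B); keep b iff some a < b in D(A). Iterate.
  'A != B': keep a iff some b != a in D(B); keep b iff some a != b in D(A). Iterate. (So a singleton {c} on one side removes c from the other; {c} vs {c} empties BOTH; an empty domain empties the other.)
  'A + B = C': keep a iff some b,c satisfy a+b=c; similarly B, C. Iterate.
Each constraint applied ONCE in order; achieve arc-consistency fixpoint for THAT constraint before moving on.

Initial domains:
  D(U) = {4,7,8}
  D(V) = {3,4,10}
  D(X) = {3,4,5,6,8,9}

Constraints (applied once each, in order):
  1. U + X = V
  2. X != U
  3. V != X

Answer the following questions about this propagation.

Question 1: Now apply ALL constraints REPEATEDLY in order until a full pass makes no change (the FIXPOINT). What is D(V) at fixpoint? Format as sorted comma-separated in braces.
Answer: {10}

Derivation:
pass 0 (initial): D(V)={3,4,10}
pass 1: U {4,7,8}->{4,7}; V {3,4,10}->{10}; X {3,4,5,6,8,9}->{3,6}
pass 2: no change
Fixpoint after 2 passes: D(V) = {10}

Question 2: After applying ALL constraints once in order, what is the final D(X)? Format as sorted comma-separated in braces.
Answer: {3,6}

Derivation:
Constraint 1 (U + X = V) on D(U)={4,7,8} D(X)={3,4,5,6,8,9} D(V)={3,4,10}: U {4,7,8}->{4,7}; X {3,4,5,6,8,9}->{3,6}; V {3,4,10}->{10}
Constraint 2 (X != U) on D(X)={3,6} D(U)={4,7}: no change
Constraint 3 (V != X) on D(V)={10} D(X)={3,6}: no change
So after all 3 constraints: D(X) = {3,6}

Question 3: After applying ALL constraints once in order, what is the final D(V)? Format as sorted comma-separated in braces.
Constraint 1 (U + X = V) on D(U)={4,7,8} D(X)={3,4,5,6,8,9} D(V)={3,4,10}: U {4,7,8}->{4,7}; X {3,4,5,6,8,9}->{3,6}; V {3,4,10}->{10}
Constraint 2 (X != U) on D(X)={3,6} D(U)={4,7}: no change
Constraint 3 (V != X) on D(V)={10} D(X)={3,6}: no change
So after all 3 constraints: D(V) = {10}

Answer: {10}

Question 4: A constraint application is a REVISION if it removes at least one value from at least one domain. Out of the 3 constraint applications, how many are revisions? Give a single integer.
Constraint 1 (U + X = V) on D(U)={4,7,8} D(X)={3,4,5,6,8,9} D(V)={3,4,10}: U {4,7,8}->{4,7}; X {3,4,5,6,8,9}->{3,6}; V {3,4,10}->{10} => REVISION
Constraint 2 (X != U) on D(X)={3,6} D(U)={4,7}: no change => not a revision
Constraint 3 (V != X) on D(V)={10} D(X)={3,6}: no change => not a revision
Total revisions = 1

Answer: 1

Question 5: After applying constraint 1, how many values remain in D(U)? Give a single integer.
Answer: 2

Derivation:
Constraint 1 (U + X = V) on D(U)={4,7,8} D(X)={3,4,5,6,8,9} D(V)={3,4,10}: U {4,7,8}->{4,7}; X {3,4,5,6,8,9}->{3,6}; V {3,4,10}->{10}
So after constraint 1: D(U)={4,7}, size = 2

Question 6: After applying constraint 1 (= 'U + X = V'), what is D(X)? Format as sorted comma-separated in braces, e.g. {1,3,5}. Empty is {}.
Constraint 1 (U + X = V) on D(U)={4,7,8} D(X)={3,4,5,6,8,9} D(V)={3,4,10}: U {4,7,8}->{4,7}; X {3,4,5,6,8,9}->{3,6}; V {3,4,10}->{10}
So after constraint 1: D(X) = {3,6}

Answer: {3,6}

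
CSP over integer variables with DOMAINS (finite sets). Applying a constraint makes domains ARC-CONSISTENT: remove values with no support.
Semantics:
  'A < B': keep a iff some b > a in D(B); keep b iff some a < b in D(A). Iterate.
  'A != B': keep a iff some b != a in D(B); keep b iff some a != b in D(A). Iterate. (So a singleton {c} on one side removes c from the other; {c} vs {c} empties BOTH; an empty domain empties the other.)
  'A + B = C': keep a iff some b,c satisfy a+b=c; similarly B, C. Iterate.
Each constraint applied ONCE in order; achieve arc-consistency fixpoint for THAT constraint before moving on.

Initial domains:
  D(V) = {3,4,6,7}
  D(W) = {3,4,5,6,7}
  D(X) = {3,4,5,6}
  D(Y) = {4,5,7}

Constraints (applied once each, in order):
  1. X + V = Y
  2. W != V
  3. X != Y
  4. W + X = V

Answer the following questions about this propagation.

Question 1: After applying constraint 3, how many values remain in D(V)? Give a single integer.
Constraint 1 (X + V = Y) on D(X)={3,4,5,6} D(V)={3,4,6,7} D(Y)={4,5,7}: X {3,4,5,6}->{3,4}; V {3,4,6,7}->{3,4}; Y {4,5,7}->{7}
Constraint 2 (W != V) on D(W)={3,4,5,6,7} D(V)={3,4}: no change
Constraint 3 (X != Y) on D(X)={3,4} D(Y)={7}: no change
So after constraint 3: D(V)={3,4}, size = 2

Answer: 2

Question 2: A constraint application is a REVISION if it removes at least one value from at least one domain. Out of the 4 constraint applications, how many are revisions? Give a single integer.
Constraint 1 (X + V = Y) on D(X)={3,4,5,6} D(V)={3,4,6,7} D(Y)={4,5,7}: X {3,4,5,6}->{3,4}; V {3,4,6,7}->{3,4}; Y {4,5,7}->{7} => REVISION
Constraint 2 (W != V) on D(W)={3,4,5,6,7} D(V)={3,4}: no change => not a revision
Constraint 3 (X != Y) on D(X)={3,4} D(Y)={7}: no change => not a revision
Constraint 4 (W + X = V) on D(W)={3,4,5,6,7} D(X)={3,4} D(V)={3,4}: W {3,4,5,6,7}->{}; X {3,4}->{}; V {3,4}->{} => REVISION
Total revisions = 2

Answer: 2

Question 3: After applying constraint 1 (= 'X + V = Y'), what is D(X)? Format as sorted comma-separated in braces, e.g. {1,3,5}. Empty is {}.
Answer: {3,4}

Derivation:
Constraint 1 (X + V = Y) on D(X)={3,4,5,6} D(V)={3,4,6,7} D(Y)={4,5,7}: X {3,4,5,6}->{3,4}; V {3,4,6,7}->{3,4}; Y {4,5,7}->{7}
So after constraint 1: D(X) = {3,4}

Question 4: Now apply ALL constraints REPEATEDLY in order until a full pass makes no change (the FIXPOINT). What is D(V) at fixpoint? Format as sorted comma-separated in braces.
Answer: {}

Derivation:
pass 0 (initial): D(V)={3,4,6,7}
pass 1: V {3,4,6,7}->{}; W {3,4,5,6,7}->{}; X {3,4,5,6}->{}; Y {4,5,7}->{7}
pass 2: Y {7}->{}
pass 3: no change
Fixpoint after 3 passes: D(V) = {}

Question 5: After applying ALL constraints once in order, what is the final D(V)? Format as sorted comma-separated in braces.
Constraint 1 (X + V = Y) on D(X)={3,4,5,6} D(V)={3,4,6,7} D(Y)={4,5,7}: X {3,4,5,6}->{3,4}; V {3,4,6,7}->{3,4}; Y {4,5,7}->{7}
Constraint 2 (W != V) on D(W)={3,4,5,6,7} D(V)={3,4}: no change
Constraint 3 (X != Y) on D(X)={3,4} D(Y)={7}: no change
Constraint 4 (W + X = V) on D(W)={3,4,5,6,7} D(X)={3,4} D(V)={3,4}: W {3,4,5,6,7}->{}; X {3,4}->{}; V {3,4}->{}
So after all 4 constraints: D(V) = {}

Answer: {}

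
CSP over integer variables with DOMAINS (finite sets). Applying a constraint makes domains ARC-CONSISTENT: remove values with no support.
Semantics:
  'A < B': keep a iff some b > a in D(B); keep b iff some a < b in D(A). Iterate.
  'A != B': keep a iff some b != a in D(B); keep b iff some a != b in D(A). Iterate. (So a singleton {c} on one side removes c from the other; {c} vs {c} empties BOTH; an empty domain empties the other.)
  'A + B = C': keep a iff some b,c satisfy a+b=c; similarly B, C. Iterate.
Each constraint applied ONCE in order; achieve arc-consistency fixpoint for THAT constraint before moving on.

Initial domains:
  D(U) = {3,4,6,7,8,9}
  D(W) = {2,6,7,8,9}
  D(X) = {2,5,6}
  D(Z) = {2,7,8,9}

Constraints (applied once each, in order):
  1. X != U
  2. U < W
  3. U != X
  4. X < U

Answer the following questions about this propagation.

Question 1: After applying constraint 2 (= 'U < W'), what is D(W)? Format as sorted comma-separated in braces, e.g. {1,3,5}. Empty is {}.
Constraint 1 (X != U) on D(X)={2,5,6} D(U)={3,4,6,7,8,9}: no change
Constraint 2 (U < W) on D(U)={3,4,6,7,8,9} D(W)={2,6,7,8,9}: U {3,4,6,7,8,9}->{3,4,6,7,8}; W {2,6,7,8,9}->{6,7,8,9}
So after constraint 2: D(W) = {6,7,8,9}

Answer: {6,7,8,9}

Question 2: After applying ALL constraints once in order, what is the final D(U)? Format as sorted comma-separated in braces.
Constraint 1 (X != U) on D(X)={2,5,6} D(U)={3,4,6,7,8,9}: no change
Constraint 2 (U < W) on D(U)={3,4,6,7,8,9} D(W)={2,6,7,8,9}: U {3,4,6,7,8,9}->{3,4,6,7,8}; W {2,6,7,8,9}->{6,7,8,9}
Constraint 3 (U != X) on D(U)={3,4,6,7,8} D(X)={2,5,6}: no change
Constraint 4 (X < U) on D(X)={2,5,6} D(U)={3,4,6,7,8}: no change
So after all 4 constraints: D(U) = {3,4,6,7,8}

Answer: {3,4,6,7,8}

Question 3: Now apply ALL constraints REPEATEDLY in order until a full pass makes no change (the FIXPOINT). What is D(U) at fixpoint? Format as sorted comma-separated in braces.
pass 0 (initial): D(U)={3,4,6,7,8,9}
pass 1: U {3,4,6,7,8,9}->{3,4,6,7,8}; W {2,6,7,8,9}->{6,7,8,9}
pass 2: no change
Fixpoint after 2 passes: D(U) = {3,4,6,7,8}

Answer: {3,4,6,7,8}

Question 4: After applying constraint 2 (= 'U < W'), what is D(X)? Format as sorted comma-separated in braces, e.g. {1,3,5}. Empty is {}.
Answer: {2,5,6}

Derivation:
Constraint 1 (X != U) on D(X)={2,5,6} D(U)={3,4,6,7,8,9}: no change
Constraint 2 (U < W) on D(U)={3,4,6,7,8,9} D(W)={2,6,7,8,9}: U {3,4,6,7,8,9}->{3,4,6,7,8}; W {2,6,7,8,9}->{6,7,8,9}
So after constraint 2: D(X) = {2,5,6}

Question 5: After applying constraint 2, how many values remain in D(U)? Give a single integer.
Answer: 5

Derivation:
Constraint 1 (X != U) on D(X)={2,5,6} D(U)={3,4,6,7,8,9}: no change
Constraint 2 (U < W) on D(U)={3,4,6,7,8,9} D(W)={2,6,7,8,9}: U {3,4,6,7,8,9}->{3,4,6,7,8}; W {2,6,7,8,9}->{6,7,8,9}
So after constraint 2: D(U)={3,4,6,7,8}, size = 5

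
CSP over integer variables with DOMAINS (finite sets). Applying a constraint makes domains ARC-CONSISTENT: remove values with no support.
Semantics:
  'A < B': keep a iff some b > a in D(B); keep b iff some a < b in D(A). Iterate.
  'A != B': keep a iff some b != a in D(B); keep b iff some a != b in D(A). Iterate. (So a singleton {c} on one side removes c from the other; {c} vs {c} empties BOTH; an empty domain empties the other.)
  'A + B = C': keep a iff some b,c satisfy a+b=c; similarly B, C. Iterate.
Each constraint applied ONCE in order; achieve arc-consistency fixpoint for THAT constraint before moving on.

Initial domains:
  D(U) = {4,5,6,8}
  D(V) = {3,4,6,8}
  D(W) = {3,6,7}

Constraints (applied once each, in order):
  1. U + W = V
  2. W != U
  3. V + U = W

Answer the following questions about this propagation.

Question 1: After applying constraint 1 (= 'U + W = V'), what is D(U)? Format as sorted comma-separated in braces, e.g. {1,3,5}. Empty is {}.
Constraint 1 (U + W = V) on D(U)={4,5,6,8} D(W)={3,6,7} D(V)={3,4,6,8}: U {4,5,6,8}->{5}; W {3,6,7}->{3}; V {3,4,6,8}->{8}
So after constraint 1: D(U) = {5}

Answer: {5}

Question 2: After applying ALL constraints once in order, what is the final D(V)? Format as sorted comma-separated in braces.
Answer: {}

Derivation:
Constraint 1 (U + W = V) on D(U)={4,5,6,8} D(W)={3,6,7} D(V)={3,4,6,8}: U {4,5,6,8}->{5}; W {3,6,7}->{3}; V {3,4,6,8}->{8}
Constraint 2 (W != U) on D(W)={3} D(U)={5}: no change
Constraint 3 (V + U = W) on D(V)={8} D(U)={5} D(W)={3}: V {8}->{}; U {5}->{}; W {3}->{}
So after all 3 constraints: D(V) = {}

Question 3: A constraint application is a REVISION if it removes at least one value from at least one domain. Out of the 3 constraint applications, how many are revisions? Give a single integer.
Constraint 1 (U + W = V) on D(U)={4,5,6,8} D(W)={3,6,7} D(V)={3,4,6,8}: U {4,5,6,8}->{5}; W {3,6,7}->{3}; V {3,4,6,8}->{8} => REVISION
Constraint 2 (W != U) on D(W)={3} D(U)={5}: no change => not a revision
Constraint 3 (V + U = W) on D(V)={8} D(U)={5} D(W)={3}: V {8}->{}; U {5}->{}; W {3}->{} => REVISION
Total revisions = 2

Answer: 2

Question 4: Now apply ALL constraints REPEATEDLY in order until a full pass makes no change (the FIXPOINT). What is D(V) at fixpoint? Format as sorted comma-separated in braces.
pass 0 (initial): D(V)={3,4,6,8}
pass 1: U {4,5,6,8}->{}; V {3,4,6,8}->{}; W {3,6,7}->{}
pass 2: no change
Fixpoint after 2 passes: D(V) = {}

Answer: {}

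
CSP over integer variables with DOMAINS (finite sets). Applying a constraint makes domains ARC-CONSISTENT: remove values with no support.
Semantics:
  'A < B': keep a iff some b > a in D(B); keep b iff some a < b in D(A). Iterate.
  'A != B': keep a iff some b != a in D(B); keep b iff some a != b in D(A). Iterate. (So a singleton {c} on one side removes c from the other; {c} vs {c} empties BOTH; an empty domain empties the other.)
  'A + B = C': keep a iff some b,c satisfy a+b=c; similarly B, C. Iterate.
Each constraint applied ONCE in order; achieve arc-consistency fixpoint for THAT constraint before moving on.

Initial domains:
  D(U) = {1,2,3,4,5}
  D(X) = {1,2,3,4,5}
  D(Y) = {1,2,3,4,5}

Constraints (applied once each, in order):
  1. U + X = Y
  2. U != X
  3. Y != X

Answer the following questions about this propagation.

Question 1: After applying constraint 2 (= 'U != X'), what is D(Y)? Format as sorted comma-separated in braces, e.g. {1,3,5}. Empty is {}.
Answer: {2,3,4,5}

Derivation:
Constraint 1 (U + X = Y) on D(U)={1,2,3,4,5} D(X)={1,2,3,4,5} D(Y)={1,2,3,4,5}: U {1,2,3,4,5}->{1,2,3,4}; X {1,2,3,4,5}->{1,2,3,4}; Y {1,2,3,4,5}->{2,3,4,5}
Constraint 2 (U != X) on D(U)={1,2,3,4} D(X)={1,2,3,4}: no change
So after constraint 2: D(Y) = {2,3,4,5}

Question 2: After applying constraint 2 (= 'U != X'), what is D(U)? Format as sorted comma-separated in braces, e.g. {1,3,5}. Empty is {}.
Constraint 1 (U + X = Y) on D(U)={1,2,3,4,5} D(X)={1,2,3,4,5} D(Y)={1,2,3,4,5}: U {1,2,3,4,5}->{1,2,3,4}; X {1,2,3,4,5}->{1,2,3,4}; Y {1,2,3,4,5}->{2,3,4,5}
Constraint 2 (U != X) on D(U)={1,2,3,4} D(X)={1,2,3,4}: no change
So after constraint 2: D(U) = {1,2,3,4}

Answer: {1,2,3,4}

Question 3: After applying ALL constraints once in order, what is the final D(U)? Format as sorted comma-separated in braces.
Constraint 1 (U + X = Y) on D(U)={1,2,3,4,5} D(X)={1,2,3,4,5} D(Y)={1,2,3,4,5}: U {1,2,3,4,5}->{1,2,3,4}; X {1,2,3,4,5}->{1,2,3,4}; Y {1,2,3,4,5}->{2,3,4,5}
Constraint 2 (U != X) on D(U)={1,2,3,4} D(X)={1,2,3,4}: no change
Constraint 3 (Y != X) on D(Y)={2,3,4,5} D(X)={1,2,3,4}: no change
So after all 3 constraints: D(U) = {1,2,3,4}

Answer: {1,2,3,4}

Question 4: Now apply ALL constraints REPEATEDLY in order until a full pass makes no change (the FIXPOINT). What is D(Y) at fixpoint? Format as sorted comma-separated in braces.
Answer: {2,3,4,5}

Derivation:
pass 0 (initial): D(Y)={1,2,3,4,5}
pass 1: U {1,2,3,4,5}->{1,2,3,4}; X {1,2,3,4,5}->{1,2,3,4}; Y {1,2,3,4,5}->{2,3,4,5}
pass 2: no change
Fixpoint after 2 passes: D(Y) = {2,3,4,5}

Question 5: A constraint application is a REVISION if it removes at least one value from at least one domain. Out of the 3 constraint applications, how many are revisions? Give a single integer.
Answer: 1

Derivation:
Constraint 1 (U + X = Y) on D(U)={1,2,3,4,5} D(X)={1,2,3,4,5} D(Y)={1,2,3,4,5}: U {1,2,3,4,5}->{1,2,3,4}; X {1,2,3,4,5}->{1,2,3,4}; Y {1,2,3,4,5}->{2,3,4,5} => REVISION
Constraint 2 (U != X) on D(U)={1,2,3,4} D(X)={1,2,3,4}: no change => not a revision
Constraint 3 (Y != X) on D(Y)={2,3,4,5} D(X)={1,2,3,4}: no change => not a revision
Total revisions = 1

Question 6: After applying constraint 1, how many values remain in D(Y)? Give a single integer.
Constraint 1 (U + X = Y) on D(U)={1,2,3,4,5} D(X)={1,2,3,4,5} D(Y)={1,2,3,4,5}: U {1,2,3,4,5}->{1,2,3,4}; X {1,2,3,4,5}->{1,2,3,4}; Y {1,2,3,4,5}->{2,3,4,5}
So after constraint 1: D(Y)={2,3,4,5}, size = 4

Answer: 4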